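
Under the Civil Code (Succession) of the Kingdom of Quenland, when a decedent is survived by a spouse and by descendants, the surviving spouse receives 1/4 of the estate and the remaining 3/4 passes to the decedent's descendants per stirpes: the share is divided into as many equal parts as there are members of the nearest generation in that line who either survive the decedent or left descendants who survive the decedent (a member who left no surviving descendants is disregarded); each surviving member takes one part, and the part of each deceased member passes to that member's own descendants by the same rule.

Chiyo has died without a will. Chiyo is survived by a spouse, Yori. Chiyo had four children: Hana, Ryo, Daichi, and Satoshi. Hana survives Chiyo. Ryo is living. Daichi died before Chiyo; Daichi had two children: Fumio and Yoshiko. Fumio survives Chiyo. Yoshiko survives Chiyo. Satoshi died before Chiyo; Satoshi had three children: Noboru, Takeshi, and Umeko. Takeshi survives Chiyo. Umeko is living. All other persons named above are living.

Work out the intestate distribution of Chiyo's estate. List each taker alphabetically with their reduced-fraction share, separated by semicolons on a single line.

Yori, as surviving spouse, takes 1/4.
The remaining 3/4 passes to Chiyo's descendants per stirpes.
The 3/4 is divided into 4 equal shares of 3/16 among Hana, Ryo, Daichi, Satoshi.
Hana is living and takes 3/16.
Ryo is living and takes 3/16.
Daichi predeceased; the 3/16 allotted to Daichi's branch passes to Daichi's issue by representation.
The 3/16 is divided into 2 equal shares of 3/32 among Fumio, Yoshiko.
Fumio is living and takes 3/32.
Yoshiko is living and takes 3/32.
Satoshi predeceased; the 3/16 allotted to Satoshi's branch passes to Satoshi's issue by representation.
The 3/16 is divided into 3 equal shares of 1/16 among Noboru, Takeshi, Umeko.
Noboru is living and takes 1/16.
Takeshi is living and takes 1/16.
Umeko is living and takes 1/16.

Fumio 3/32; Hana 3/16; Noboru 1/16; Ryo 3/16; Takeshi 1/16; Umeko 1/16; Yori 1/4; Yoshiko 3/32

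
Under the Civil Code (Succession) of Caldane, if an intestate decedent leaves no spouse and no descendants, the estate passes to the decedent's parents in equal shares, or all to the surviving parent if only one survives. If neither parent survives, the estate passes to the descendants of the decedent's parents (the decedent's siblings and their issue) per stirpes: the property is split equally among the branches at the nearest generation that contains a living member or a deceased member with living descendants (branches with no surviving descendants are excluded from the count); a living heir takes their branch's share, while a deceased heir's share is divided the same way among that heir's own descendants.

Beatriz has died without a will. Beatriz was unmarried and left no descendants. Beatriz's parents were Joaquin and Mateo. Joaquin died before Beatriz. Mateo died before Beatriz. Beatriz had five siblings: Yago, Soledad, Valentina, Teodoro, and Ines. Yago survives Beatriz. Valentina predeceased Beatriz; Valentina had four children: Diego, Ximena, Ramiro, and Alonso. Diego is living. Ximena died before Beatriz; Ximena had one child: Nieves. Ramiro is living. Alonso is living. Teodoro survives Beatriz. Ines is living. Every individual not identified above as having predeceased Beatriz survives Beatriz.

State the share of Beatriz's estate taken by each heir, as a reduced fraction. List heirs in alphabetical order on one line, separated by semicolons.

Alonso 1/20; Diego 1/20; Ines 1/5; Nieves 1/20; Ramiro 1/20; Soledad 1/5; Teodoro 1/5; Yago 1/5

Neither parent survives and there are no descendants, so the estate passes to Beatriz's siblings and their issue per stirpes.
The estate is divided into 5 equal shares of 1/5 among Yago, Soledad, Valentina, Teodoro, Ines.
Yago is living and takes 1/5.
Soledad is living and takes 1/5.
Valentina predeceased; the 1/5 allotted to Valentina's branch passes to Valentina's issue by representation.
The 1/5 is divided into 4 equal shares of 1/20 among Diego, Ximena, Ramiro, Alonso.
Diego is living and takes 1/20.
Ximena predeceased; the 1/20 allotted to Ximena's branch passes to Ximena's issue by representation.
Nieves is the sole taker at this level and receives the full 1/20.
Ramiro is living and takes 1/20.
Alonso is living and takes 1/20.
Teodoro is living and takes 1/5.
Ines is living and takes 1/5.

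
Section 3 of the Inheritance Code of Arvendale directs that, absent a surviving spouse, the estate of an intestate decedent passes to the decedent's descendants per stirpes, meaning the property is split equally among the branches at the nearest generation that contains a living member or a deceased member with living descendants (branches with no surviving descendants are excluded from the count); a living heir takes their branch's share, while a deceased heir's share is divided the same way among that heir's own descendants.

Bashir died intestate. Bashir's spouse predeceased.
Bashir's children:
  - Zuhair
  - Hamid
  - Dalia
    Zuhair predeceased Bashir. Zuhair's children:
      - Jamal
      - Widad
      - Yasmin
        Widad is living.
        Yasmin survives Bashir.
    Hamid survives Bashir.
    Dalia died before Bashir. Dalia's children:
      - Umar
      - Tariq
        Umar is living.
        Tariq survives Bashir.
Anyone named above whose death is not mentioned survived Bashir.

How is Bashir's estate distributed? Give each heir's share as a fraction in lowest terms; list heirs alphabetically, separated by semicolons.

There is no surviving spouse, so the entire estate passes to Bashir's descendants per stirpes.
The estate is divided into 3 equal shares of 1/3 among Zuhair, Hamid, Dalia.
Zuhair predeceased; the 1/3 allotted to Zuhair's branch passes to Zuhair's issue by representation.
The 1/3 is divided into 3 equal shares of 1/9 among Jamal, Widad, Yasmin.
Jamal is living and takes 1/9.
Widad is living and takes 1/9.
Yasmin is living and takes 1/9.
Hamid is living and takes 1/3.
Dalia predeceased; the 1/3 allotted to Dalia's branch passes to Dalia's issue by representation.
The 1/3 is divided into 2 equal shares of 1/6 among Umar, Tariq.
Umar is living and takes 1/6.
Tariq is living and takes 1/6.

Hamid 1/3; Jamal 1/9; Tariq 1/6; Umar 1/6; Widad 1/9; Yasmin 1/9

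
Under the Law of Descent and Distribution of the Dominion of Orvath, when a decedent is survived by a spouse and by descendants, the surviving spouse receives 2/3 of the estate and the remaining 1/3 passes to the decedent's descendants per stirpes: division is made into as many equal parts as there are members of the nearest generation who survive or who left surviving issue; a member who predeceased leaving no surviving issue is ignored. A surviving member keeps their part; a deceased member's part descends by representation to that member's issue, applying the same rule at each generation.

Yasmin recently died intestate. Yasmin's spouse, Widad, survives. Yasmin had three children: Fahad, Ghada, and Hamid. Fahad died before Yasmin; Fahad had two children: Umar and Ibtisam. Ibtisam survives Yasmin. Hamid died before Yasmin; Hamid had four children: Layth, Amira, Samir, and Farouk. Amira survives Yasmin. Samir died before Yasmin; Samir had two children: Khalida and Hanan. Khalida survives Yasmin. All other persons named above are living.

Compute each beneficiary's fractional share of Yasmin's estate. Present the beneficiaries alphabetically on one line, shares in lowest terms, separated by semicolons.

Widad, as surviving spouse, takes 2/3.
The remaining 1/3 passes to Yasmin's descendants per stirpes.
The 1/3 is divided into 3 equal shares of 1/9 among Fahad, Ghada, Hamid.
Fahad predeceased; the 1/9 allotted to Fahad's branch passes to Fahad's issue by representation.
The 1/9 is divided into 2 equal shares of 1/18 among Umar, Ibtisam.
Umar is living and takes 1/18.
Ibtisam is living and takes 1/18.
Ghada is living and takes 1/9.
Hamid predeceased; the 1/9 allotted to Hamid's branch passes to Hamid's issue by representation.
The 1/9 is divided into 4 equal shares of 1/36 among Layth, Amira, Samir, Farouk.
Layth is living and takes 1/36.
Amira is living and takes 1/36.
Samir predeceased; the 1/36 allotted to Samir's branch passes to Samir's issue by representation.
The 1/36 is divided into 2 equal shares of 1/72 among Khalida, Hanan.
Khalida is living and takes 1/72.
Hanan is living and takes 1/72.
Farouk is living and takes 1/36.

Amira 1/36; Farouk 1/36; Ghada 1/9; Hanan 1/72; Ibtisam 1/18; Khalida 1/72; Layth 1/36; Umar 1/18; Widad 2/3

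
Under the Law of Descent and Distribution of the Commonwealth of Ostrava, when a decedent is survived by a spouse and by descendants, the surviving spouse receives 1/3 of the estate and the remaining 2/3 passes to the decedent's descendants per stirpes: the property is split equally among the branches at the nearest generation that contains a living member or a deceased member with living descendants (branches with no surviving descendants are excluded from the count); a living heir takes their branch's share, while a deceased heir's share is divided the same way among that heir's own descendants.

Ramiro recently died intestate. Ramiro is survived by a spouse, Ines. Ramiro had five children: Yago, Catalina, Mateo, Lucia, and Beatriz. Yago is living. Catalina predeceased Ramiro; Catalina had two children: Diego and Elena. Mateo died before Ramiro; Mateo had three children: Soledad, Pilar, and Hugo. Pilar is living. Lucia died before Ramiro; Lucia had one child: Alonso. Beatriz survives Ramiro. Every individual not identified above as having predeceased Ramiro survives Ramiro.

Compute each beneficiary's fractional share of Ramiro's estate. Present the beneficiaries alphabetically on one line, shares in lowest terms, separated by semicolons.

Alonso 2/15; Beatriz 2/15; Diego 1/15; Elena 1/15; Hugo 2/45; Ines 1/3; Pilar 2/45; Soledad 2/45; Yago 2/15

Ines, as surviving spouse, takes 1/3.
The remaining 2/3 passes to Ramiro's descendants per stirpes.
The 2/3 is divided into 5 equal shares of 2/15 among Yago, Catalina, Mateo, Lucia, Beatriz.
Yago is living and takes 2/15.
Catalina predeceased; the 2/15 allotted to Catalina's branch passes to Catalina's issue by representation.
The 2/15 is divided into 2 equal shares of 1/15 among Diego, Elena.
Diego is living and takes 1/15.
Elena is living and takes 1/15.
Mateo predeceased; the 2/15 allotted to Mateo's branch passes to Mateo's issue by representation.
The 2/15 is divided into 3 equal shares of 2/45 among Soledad, Pilar, Hugo.
Soledad is living and takes 2/45.
Pilar is living and takes 2/45.
Hugo is living and takes 2/45.
Lucia predeceased; the 2/15 allotted to Lucia's branch passes to Lucia's issue by representation.
Alonso is the sole taker at this level and receives the full 2/15.
Beatriz is living and takes 2/15.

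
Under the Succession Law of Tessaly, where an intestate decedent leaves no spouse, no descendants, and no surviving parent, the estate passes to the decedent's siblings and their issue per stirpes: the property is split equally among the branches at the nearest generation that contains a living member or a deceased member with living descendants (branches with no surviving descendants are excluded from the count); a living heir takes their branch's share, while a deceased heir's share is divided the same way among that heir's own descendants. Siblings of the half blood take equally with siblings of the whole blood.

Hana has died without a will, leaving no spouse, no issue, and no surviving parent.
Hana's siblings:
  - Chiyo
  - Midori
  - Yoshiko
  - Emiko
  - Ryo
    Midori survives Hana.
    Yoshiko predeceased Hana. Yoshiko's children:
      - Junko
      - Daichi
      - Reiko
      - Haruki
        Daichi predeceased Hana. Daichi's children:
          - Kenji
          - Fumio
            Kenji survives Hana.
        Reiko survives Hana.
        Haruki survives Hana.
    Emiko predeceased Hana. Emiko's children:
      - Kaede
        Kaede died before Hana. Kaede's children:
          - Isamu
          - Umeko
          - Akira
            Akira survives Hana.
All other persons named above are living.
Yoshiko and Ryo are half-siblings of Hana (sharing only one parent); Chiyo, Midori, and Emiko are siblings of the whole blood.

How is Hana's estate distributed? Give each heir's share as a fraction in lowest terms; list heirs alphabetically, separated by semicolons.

Akira 1/15; Chiyo 1/5; Fumio 1/40; Haruki 1/20; Isamu 1/15; Junko 1/20; Kenji 1/40; Midori 1/5; Reiko 1/20; Ryo 1/5; Umeko 1/15

No spouse, descendants, or parent survives, so the estate passes to Hana's siblings per stirpes.
Half-blood and whole-blood siblings take equally under the stated rule.
The estate is divided into 5 equal shares of 1/5 among Chiyo, Midori, Yoshiko, Emiko, Ryo.
Chiyo is living and takes 1/5.
Midori is living and takes 1/5.
Yoshiko predeceased; the 1/5 allotted to Yoshiko's branch passes to Yoshiko's issue by representation.
The 1/5 is divided into 4 equal shares of 1/20 among Junko, Daichi, Reiko, Haruki.
Junko is living and takes 1/20.
Daichi predeceased; the 1/20 allotted to Daichi's branch passes to Daichi's issue by representation.
The 1/20 is divided into 2 equal shares of 1/40 among Kenji, Fumio.
Kenji is living and takes 1/40.
Fumio is living and takes 1/40.
Reiko is living and takes 1/20.
Haruki is living and takes 1/20.
Emiko predeceased; the 1/5 allotted to Emiko's branch passes to Emiko's issue by representation.
Kaede's line is the sole branch at this level, so the full 1/5 passes to Kaede's issue by representation.
The 1/5 is divided into 3 equal shares of 1/15 among Isamu, Umeko, Akira.
Isamu is living and takes 1/15.
Umeko is living and takes 1/15.
Akira is living and takes 1/15.
Ryo is living and takes 1/5.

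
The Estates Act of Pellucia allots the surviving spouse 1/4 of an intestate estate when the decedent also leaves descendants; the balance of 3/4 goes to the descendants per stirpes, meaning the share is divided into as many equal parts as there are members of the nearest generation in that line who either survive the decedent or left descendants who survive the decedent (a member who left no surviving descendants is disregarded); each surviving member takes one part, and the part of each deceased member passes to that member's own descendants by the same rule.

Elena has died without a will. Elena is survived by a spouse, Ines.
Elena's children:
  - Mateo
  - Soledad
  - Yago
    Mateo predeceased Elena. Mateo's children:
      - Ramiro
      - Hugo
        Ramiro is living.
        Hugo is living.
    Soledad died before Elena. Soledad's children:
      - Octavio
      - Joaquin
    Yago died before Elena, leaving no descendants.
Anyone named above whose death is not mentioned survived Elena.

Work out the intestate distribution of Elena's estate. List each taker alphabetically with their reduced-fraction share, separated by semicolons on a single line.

Ines, as surviving spouse, takes 1/4.
The remaining 3/4 passes to Elena's descendants per stirpes.
Yago left no surviving issue, so that branch lapses and is disregarded.
The 3/4 is divided into 2 equal shares of 3/8 among Mateo, Soledad.
Mateo predeceased; the 3/8 allotted to Mateo's branch passes to Mateo's issue by representation.
The 3/8 is divided into 2 equal shares of 3/16 among Ramiro, Hugo.
Ramiro is living and takes 3/16.
Hugo is living and takes 3/16.
Soledad predeceased; the 3/8 allotted to Soledad's branch passes to Soledad's issue by representation.
The 3/8 is divided into 2 equal shares of 3/16 among Octavio, Joaquin.
Octavio is living and takes 3/16.
Joaquin is living and takes 3/16.

Hugo 3/16; Ines 1/4; Joaquin 3/16; Octavio 3/16; Ramiro 3/16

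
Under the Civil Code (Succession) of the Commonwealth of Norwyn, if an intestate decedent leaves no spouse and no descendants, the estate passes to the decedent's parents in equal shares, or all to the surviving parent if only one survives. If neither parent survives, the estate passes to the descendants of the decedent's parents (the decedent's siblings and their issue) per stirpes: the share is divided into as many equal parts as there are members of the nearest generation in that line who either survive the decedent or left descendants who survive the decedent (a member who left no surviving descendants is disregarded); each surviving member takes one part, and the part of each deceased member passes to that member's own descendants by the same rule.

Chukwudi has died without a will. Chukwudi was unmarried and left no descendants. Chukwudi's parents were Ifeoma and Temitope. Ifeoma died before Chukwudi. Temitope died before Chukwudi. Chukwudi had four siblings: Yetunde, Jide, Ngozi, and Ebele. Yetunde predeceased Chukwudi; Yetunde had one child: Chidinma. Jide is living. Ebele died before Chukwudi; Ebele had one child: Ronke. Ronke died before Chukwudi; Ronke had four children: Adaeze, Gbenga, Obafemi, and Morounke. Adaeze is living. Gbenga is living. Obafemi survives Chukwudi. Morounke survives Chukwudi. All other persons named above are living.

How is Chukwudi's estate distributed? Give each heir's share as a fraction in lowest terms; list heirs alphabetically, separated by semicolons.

Adaeze 1/16; Chidinma 1/4; Gbenga 1/16; Jide 1/4; Morounke 1/16; Ngozi 1/4; Obafemi 1/16

Neither parent survives and there are no descendants, so the estate passes to Chukwudi's siblings and their issue per stirpes.
The estate is divided into 4 equal shares of 1/4 among Yetunde, Jide, Ngozi, Ebele.
Yetunde predeceased; the 1/4 allotted to Yetunde's branch passes to Yetunde's issue by representation.
Chidinma is the sole taker at this level and receives the full 1/4.
Jide is living and takes 1/4.
Ngozi is living and takes 1/4.
Ebele predeceased; the 1/4 allotted to Ebele's branch passes to Ebele's issue by representation.
Ronke's line is the sole branch at this level, so the full 1/4 passes to Ronke's issue by representation.
The 1/4 is divided into 4 equal shares of 1/16 among Adaeze, Gbenga, Obafemi, Morounke.
Adaeze is living and takes 1/16.
Gbenga is living and takes 1/16.
Obafemi is living and takes 1/16.
Morounke is living and takes 1/16.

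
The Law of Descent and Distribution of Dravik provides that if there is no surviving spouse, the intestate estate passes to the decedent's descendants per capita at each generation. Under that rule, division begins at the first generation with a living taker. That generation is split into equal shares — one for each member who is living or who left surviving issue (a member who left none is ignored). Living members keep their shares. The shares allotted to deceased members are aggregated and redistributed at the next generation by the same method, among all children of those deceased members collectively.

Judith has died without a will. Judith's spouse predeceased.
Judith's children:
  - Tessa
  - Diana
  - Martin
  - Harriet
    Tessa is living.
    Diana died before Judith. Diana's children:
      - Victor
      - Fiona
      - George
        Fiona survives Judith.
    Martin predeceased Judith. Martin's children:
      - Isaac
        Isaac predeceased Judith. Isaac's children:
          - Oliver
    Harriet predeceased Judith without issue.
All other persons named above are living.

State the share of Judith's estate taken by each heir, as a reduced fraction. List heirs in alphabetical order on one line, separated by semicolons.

Fiona 1/6; George 1/6; Oliver 1/6; Tessa 1/3; Victor 1/6

There is no surviving spouse, so the entire estate passes to Judith's descendants per capita at each generation.
At generation 1 (Tessa, Diana, Martin) there are 3 shares of (1)/3 = 1/3 each.
Living: Tessa — each takes 1/3.
Deceased: Diana and Martin. Their combined 2/3 is pooled and carried to generation 2.
At generation 2 (Victor, Fiona, George, Isaac) there are 4 shares of (2/3)/4 = 1/6 each.
Living: Victor, Fiona, and George — each takes 1/6.
Deceased: Isaac. That 1/6 share is carried to generation 3.
At generation 3 (Oliver) there are 1 shares of (1/6)/1 = 1/6 each.
Living: Oliver — each takes 1/6.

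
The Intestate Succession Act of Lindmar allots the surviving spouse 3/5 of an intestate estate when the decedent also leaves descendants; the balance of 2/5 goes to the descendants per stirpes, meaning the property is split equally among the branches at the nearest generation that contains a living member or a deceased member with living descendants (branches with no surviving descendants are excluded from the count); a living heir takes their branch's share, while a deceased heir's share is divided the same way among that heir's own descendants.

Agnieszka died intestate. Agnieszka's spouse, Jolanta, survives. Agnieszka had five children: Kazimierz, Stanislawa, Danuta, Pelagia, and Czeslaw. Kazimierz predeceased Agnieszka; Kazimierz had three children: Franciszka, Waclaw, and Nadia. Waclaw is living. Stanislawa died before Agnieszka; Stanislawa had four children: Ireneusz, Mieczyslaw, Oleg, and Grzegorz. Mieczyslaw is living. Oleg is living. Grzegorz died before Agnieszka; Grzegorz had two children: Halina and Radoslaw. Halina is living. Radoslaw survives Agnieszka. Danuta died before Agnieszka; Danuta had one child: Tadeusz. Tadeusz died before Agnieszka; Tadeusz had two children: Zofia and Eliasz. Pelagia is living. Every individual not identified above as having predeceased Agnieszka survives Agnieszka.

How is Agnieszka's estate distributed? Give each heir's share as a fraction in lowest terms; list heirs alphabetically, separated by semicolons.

Jolanta, as surviving spouse, takes 3/5.
The remaining 2/5 passes to Agnieszka's descendants per stirpes.
The 2/5 is divided into 5 equal shares of 2/25 among Kazimierz, Stanislawa, Danuta, Pelagia, Czeslaw.
Kazimierz predeceased; the 2/25 allotted to Kazimierz's branch passes to Kazimierz's issue by representation.
The 2/25 is divided into 3 equal shares of 2/75 among Franciszka, Waclaw, Nadia.
Franciszka is living and takes 2/75.
Waclaw is living and takes 2/75.
Nadia is living and takes 2/75.
Stanislawa predeceased; the 2/25 allotted to Stanislawa's branch passes to Stanislawa's issue by representation.
The 2/25 is divided into 4 equal shares of 1/50 among Ireneusz, Mieczyslaw, Oleg, Grzegorz.
Ireneusz is living and takes 1/50.
Mieczyslaw is living and takes 1/50.
Oleg is living and takes 1/50.
Grzegorz predeceased; the 1/50 allotted to Grzegorz's branch passes to Grzegorz's issue by representation.
The 1/50 is divided into 2 equal shares of 1/100 among Halina, Radoslaw.
Halina is living and takes 1/100.
Radoslaw is living and takes 1/100.
Danuta predeceased; the 2/25 allotted to Danuta's branch passes to Danuta's issue by representation.
Tadeusz's line is the sole branch at this level, so the full 2/25 passes to Tadeusz's issue by representation.
The 2/25 is divided into 2 equal shares of 1/25 among Zofia, Eliasz.
Zofia is living and takes 1/25.
Eliasz is living and takes 1/25.
Pelagia is living and takes 2/25.
Czeslaw is living and takes 2/25.

Czeslaw 2/25; Eliasz 1/25; Franciszka 2/75; Halina 1/100; Ireneusz 1/50; Jolanta 3/5; Mieczyslaw 1/50; Nadia 2/75; Oleg 1/50; Pelagia 2/25; Radoslaw 1/100; Waclaw 2/75; Zofia 1/25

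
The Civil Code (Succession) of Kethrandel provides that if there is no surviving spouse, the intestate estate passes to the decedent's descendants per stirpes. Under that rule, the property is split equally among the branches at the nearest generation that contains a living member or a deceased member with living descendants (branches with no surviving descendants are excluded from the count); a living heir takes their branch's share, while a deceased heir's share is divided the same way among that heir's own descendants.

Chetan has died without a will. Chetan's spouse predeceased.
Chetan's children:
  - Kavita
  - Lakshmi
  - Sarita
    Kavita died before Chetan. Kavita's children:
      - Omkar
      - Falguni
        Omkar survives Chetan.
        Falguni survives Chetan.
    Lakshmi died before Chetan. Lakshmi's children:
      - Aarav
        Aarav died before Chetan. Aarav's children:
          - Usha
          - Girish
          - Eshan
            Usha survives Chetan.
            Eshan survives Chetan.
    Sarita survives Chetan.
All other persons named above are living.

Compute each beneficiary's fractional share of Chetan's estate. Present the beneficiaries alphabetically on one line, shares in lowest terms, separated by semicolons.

There is no surviving spouse, so the entire estate passes to Chetan's descendants per stirpes.
The estate is divided into 3 equal shares of 1/3 among Kavita, Lakshmi, Sarita.
Kavita predeceased; the 1/3 allotted to Kavita's branch passes to Kavita's issue by representation.
The 1/3 is divided into 2 equal shares of 1/6 among Omkar, Falguni.
Omkar is living and takes 1/6.
Falguni is living and takes 1/6.
Lakshmi predeceased; the 1/3 allotted to Lakshmi's branch passes to Lakshmi's issue by representation.
Aarav's line is the sole branch at this level, so the full 1/3 passes to Aarav's issue by representation.
The 1/3 is divided into 3 equal shares of 1/9 among Usha, Girish, Eshan.
Usha is living and takes 1/9.
Girish is living and takes 1/9.
Eshan is living and takes 1/9.
Sarita is living and takes 1/3.

Eshan 1/9; Falguni 1/6; Girish 1/9; Omkar 1/6; Sarita 1/3; Usha 1/9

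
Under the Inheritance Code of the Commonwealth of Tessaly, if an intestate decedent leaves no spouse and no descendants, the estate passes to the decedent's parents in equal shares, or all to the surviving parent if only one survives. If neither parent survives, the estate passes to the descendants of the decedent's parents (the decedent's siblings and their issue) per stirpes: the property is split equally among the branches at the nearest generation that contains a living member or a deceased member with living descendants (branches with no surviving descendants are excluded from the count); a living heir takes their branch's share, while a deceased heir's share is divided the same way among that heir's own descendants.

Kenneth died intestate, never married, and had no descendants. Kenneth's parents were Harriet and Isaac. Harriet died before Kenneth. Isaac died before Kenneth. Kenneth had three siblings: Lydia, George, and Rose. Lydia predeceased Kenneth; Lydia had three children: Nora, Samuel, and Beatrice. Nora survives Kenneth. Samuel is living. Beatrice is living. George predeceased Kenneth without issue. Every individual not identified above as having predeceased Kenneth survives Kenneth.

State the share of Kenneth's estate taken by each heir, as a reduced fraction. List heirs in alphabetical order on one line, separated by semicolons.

Beatrice 1/6; Nora 1/6; Rose 1/2; Samuel 1/6

Neither parent survives and there are no descendants, so the estate passes to Kenneth's siblings and their issue per stirpes.
George left no surviving issue, so that branch lapses and is disregarded.
The estate is divided into 2 equal shares of 1/2 among Lydia, Rose.
Lydia predeceased; the 1/2 allotted to Lydia's branch passes to Lydia's issue by representation.
The 1/2 is divided into 3 equal shares of 1/6 among Nora, Samuel, Beatrice.
Nora is living and takes 1/6.
Samuel is living and takes 1/6.
Beatrice is living and takes 1/6.
Rose is living and takes 1/2.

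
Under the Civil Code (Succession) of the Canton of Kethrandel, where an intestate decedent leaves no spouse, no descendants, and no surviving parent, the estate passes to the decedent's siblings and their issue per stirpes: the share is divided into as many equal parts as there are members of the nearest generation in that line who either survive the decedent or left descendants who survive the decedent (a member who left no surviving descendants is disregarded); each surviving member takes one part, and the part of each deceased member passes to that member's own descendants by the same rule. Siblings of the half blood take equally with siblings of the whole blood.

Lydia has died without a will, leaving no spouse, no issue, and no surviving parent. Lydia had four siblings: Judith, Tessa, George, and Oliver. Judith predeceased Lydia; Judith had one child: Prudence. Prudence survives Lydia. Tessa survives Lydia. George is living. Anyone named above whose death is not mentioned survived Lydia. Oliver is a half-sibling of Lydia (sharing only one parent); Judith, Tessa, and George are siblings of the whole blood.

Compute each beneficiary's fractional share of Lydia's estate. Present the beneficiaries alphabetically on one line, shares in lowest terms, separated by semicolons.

No spouse, descendants, or parent survives, so the estate passes to Lydia's siblings per stirpes.
Half-blood and whole-blood siblings take equally under the stated rule.
The estate is divided into 4 equal shares of 1/4 among Judith, Tessa, George, Oliver.
Judith predeceased; the 1/4 allotted to Judith's branch passes to Judith's issue by representation.
Prudence is the sole taker at this level and receives the full 1/4.
Tessa is living and takes 1/4.
George is living and takes 1/4.
Oliver is living and takes 1/4.

George 1/4; Oliver 1/4; Prudence 1/4; Tessa 1/4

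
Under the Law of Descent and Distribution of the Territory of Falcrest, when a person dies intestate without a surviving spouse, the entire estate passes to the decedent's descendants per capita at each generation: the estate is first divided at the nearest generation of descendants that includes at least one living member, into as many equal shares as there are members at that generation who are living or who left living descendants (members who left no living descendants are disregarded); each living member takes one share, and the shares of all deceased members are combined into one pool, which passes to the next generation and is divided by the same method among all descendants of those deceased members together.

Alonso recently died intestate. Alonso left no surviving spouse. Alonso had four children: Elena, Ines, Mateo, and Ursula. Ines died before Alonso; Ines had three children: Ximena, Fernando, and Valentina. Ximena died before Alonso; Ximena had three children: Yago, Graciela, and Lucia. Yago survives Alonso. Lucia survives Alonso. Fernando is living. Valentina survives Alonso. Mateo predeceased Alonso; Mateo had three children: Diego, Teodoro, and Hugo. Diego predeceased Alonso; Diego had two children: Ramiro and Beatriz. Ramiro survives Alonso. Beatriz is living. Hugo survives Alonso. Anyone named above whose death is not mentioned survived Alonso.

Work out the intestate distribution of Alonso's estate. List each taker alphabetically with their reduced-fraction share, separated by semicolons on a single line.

Beatriz 1/30; Elena 1/4; Fernando 1/12; Graciela 1/30; Hugo 1/12; Lucia 1/30; Ramiro 1/30; Teodoro 1/12; Ursula 1/4; Valentina 1/12; Yago 1/30

There is no surviving spouse, so the entire estate passes to Alonso's descendants per capita at each generation.
At generation 1 (Elena, Ines, Mateo, Ursula) there are 4 shares of (1)/4 = 1/4 each.
Living: Elena and Ursula — each takes 1/4.
Deceased: Ines and Mateo. Their combined 1/2 is pooled and carried to generation 2.
At generation 2 (Ximena, Fernando, Valentina, Diego, Teodoro, Hugo) there are 6 shares of (1/2)/6 = 1/12 each.
Living: Fernando, Valentina, Teodoro, and Hugo — each takes 1/12.
Deceased: Ximena and Diego. Their combined 1/6 is pooled and carried to generation 3.
At generation 3 (Yago, Graciela, Lucia, Ramiro, Beatriz) there are 5 shares of (1/6)/5 = 1/30 each.
Living: Yago, Graciela, Lucia, Ramiro, and Beatriz — each takes 1/30.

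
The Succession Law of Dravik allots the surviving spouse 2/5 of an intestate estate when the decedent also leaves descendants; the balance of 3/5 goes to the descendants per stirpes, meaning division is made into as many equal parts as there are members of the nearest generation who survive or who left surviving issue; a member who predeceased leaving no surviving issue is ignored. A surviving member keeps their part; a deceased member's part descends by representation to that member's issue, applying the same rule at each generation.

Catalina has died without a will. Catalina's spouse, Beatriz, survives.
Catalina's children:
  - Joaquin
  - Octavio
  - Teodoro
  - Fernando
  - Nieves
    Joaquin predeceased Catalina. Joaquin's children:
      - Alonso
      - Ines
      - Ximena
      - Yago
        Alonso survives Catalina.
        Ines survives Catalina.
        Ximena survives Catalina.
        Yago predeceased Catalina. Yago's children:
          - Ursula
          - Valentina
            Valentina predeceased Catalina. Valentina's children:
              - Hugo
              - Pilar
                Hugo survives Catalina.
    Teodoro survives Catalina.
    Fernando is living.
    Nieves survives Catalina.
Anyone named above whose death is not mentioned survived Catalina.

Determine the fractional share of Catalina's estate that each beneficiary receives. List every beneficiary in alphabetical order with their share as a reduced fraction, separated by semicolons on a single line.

Alonso 3/100; Beatriz 2/5; Fernando 3/25; Hugo 3/400; Ines 3/100; Nieves 3/25; Octavio 3/25; Pilar 3/400; Teodoro 3/25; Ursula 3/200; Ximena 3/100

Beatriz, as surviving spouse, takes 2/5.
The remaining 3/5 passes to Catalina's descendants per stirpes.
The 3/5 is divided into 5 equal shares of 3/25 among Joaquin, Octavio, Teodoro, Fernando, Nieves.
Joaquin predeceased; the 3/25 allotted to Joaquin's branch passes to Joaquin's issue by representation.
The 3/25 is divided into 4 equal shares of 3/100 among Alonso, Ines, Ximena, Yago.
Alonso is living and takes 3/100.
Ines is living and takes 3/100.
Ximena is living and takes 3/100.
Yago predeceased; the 3/100 allotted to Yago's branch passes to Yago's issue by representation.
The 3/100 is divided into 2 equal shares of 3/200 among Ursula, Valentina.
Ursula is living and takes 3/200.
Valentina predeceased; the 3/200 allotted to Valentina's branch passes to Valentina's issue by representation.
The 3/200 is divided into 2 equal shares of 3/400 among Hugo, Pilar.
Hugo is living and takes 3/400.
Pilar is living and takes 3/400.
Octavio is living and takes 3/25.
Teodoro is living and takes 3/25.
Fernando is living and takes 3/25.
Nieves is living and takes 3/25.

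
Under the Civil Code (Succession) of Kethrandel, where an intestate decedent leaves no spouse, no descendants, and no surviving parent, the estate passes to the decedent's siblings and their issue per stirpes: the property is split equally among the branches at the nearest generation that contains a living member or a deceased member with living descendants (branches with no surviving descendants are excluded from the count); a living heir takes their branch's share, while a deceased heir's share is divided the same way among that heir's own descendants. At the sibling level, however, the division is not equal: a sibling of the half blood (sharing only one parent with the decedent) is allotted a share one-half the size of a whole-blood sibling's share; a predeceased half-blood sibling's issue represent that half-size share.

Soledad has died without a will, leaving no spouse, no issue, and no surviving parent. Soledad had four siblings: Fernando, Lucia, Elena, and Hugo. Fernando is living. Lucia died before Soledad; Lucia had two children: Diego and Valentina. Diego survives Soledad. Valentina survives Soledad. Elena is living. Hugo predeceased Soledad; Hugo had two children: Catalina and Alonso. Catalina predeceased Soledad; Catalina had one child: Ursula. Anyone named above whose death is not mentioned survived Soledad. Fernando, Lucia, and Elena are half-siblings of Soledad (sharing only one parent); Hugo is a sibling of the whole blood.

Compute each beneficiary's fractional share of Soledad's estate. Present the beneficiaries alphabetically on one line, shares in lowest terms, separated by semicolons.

Alonso 1/5; Diego 1/10; Elena 1/5; Fernando 1/5; Ursula 1/5; Valentina 1/10

No spouse, descendants, or parent survives, so the estate passes to Soledad's siblings per stirpes.
Half-blood siblings count for one-half the weight of whole-blood siblings at the initial division.
Dividing 1 in proportion to weights (total weight 5/2): Fernando (weight 1/2) → 1/5; Lucia (weight 1/2) → 1/5; Elena (weight 1/2) → 1/5; Hugo (weight 1) → 2/5.
Fernando is living and takes 1/5.
Lucia predeceased; the 1/5 allotted to Lucia's branch passes to Lucia's issue by representation.
The 1/5 is divided into 2 equal shares of 1/10 among Diego, Valentina.
Diego is living and takes 1/10.
Valentina is living and takes 1/10.
Elena is living and takes 1/5.
Hugo predeceased; the 2/5 allotted to Hugo's branch passes to Hugo's issue by representation.
The 2/5 is divided into 2 equal shares of 1/5 among Catalina, Alonso.
Catalina predeceased; the 1/5 allotted to Catalina's branch passes to Catalina's issue by representation.
Ursula is the sole taker at this level and receives the full 1/5.
Alonso is living and takes 1/5.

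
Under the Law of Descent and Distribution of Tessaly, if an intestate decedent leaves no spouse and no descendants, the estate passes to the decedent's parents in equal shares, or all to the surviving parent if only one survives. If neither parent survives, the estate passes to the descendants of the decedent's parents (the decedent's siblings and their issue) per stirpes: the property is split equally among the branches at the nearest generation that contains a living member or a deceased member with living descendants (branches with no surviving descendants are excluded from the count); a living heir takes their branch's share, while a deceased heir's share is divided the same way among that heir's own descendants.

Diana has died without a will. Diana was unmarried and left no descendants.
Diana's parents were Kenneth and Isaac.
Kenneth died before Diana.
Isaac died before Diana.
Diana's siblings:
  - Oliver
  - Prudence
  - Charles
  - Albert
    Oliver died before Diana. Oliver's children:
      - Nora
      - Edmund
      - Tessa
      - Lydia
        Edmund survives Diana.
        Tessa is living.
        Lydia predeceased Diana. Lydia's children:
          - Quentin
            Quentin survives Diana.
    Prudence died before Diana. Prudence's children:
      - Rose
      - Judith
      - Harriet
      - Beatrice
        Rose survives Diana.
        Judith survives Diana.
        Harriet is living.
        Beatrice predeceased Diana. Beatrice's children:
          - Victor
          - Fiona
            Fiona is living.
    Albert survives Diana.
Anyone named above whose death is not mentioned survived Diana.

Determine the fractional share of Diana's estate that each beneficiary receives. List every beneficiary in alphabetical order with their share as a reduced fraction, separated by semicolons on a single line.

Albert 1/4; Charles 1/4; Edmund 1/16; Fiona 1/32; Harriet 1/16; Judith 1/16; Nora 1/16; Quentin 1/16; Rose 1/16; Tessa 1/16; Victor 1/32

Neither parent survives and there are no descendants, so the estate passes to Diana's siblings and their issue per stirpes.
The estate is divided into 4 equal shares of 1/4 among Oliver, Prudence, Charles, Albert.
Oliver predeceased; the 1/4 allotted to Oliver's branch passes to Oliver's issue by representation.
The 1/4 is divided into 4 equal shares of 1/16 among Nora, Edmund, Tessa, Lydia.
Nora is living and takes 1/16.
Edmund is living and takes 1/16.
Tessa is living and takes 1/16.
Lydia predeceased; the 1/16 allotted to Lydia's branch passes to Lydia's issue by representation.
Quentin is the sole taker at this level and receives the full 1/16.
Prudence predeceased; the 1/4 allotted to Prudence's branch passes to Prudence's issue by representation.
The 1/4 is divided into 4 equal shares of 1/16 among Rose, Judith, Harriet, Beatrice.
Rose is living and takes 1/16.
Judith is living and takes 1/16.
Harriet is living and takes 1/16.
Beatrice predeceased; the 1/16 allotted to Beatrice's branch passes to Beatrice's issue by representation.
The 1/16 is divided into 2 equal shares of 1/32 among Victor, Fiona.
Victor is living and takes 1/32.
Fiona is living and takes 1/32.
Charles is living and takes 1/4.
Albert is living and takes 1/4.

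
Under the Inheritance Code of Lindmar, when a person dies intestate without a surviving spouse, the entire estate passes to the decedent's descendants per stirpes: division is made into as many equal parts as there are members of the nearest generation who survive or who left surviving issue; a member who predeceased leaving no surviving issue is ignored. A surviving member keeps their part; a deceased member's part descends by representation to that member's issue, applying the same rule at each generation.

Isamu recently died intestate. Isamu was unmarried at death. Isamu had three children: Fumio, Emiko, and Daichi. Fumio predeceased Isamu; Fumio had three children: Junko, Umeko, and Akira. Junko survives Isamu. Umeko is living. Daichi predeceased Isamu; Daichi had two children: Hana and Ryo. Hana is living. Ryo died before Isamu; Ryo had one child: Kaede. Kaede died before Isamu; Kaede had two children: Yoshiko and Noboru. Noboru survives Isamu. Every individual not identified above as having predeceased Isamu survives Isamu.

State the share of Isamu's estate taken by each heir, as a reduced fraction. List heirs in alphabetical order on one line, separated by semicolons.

There is no surviving spouse, so the entire estate passes to Isamu's descendants per stirpes.
The estate is divided into 3 equal shares of 1/3 among Fumio, Emiko, Daichi.
Fumio predeceased; the 1/3 allotted to Fumio's branch passes to Fumio's issue by representation.
The 1/3 is divided into 3 equal shares of 1/9 among Junko, Umeko, Akira.
Junko is living and takes 1/9.
Umeko is living and takes 1/9.
Akira is living and takes 1/9.
Emiko is living and takes 1/3.
Daichi predeceased; the 1/3 allotted to Daichi's branch passes to Daichi's issue by representation.
The 1/3 is divided into 2 equal shares of 1/6 among Hana, Ryo.
Hana is living and takes 1/6.
Ryo predeceased; the 1/6 allotted to Ryo's branch passes to Ryo's issue by representation.
Kaede's line is the sole branch at this level, so the full 1/6 passes to Kaede's issue by representation.
The 1/6 is divided into 2 equal shares of 1/12 among Yoshiko, Noboru.
Yoshiko is living and takes 1/12.
Noboru is living and takes 1/12.

Akira 1/9; Emiko 1/3; Hana 1/6; Junko 1/9; Noboru 1/12; Umeko 1/9; Yoshiko 1/12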